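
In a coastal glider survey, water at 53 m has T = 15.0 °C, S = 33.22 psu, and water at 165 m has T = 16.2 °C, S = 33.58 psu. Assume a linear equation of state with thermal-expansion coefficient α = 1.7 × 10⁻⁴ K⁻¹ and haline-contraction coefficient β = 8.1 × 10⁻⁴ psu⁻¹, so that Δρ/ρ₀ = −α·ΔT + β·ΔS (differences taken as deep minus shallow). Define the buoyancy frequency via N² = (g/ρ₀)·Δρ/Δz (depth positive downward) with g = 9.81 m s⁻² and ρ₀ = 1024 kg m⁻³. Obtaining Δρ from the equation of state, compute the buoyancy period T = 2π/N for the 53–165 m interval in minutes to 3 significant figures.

ΔT = +1.2 K, ΔS = +0.36 psu (deep − shallow).
Δρ/ρ₀ = −αΔT + βΔS = -2.04 × 10⁻⁴ + 2.916 × 10⁻⁴ = 8.76 × 10⁻⁵, so Δρ ≈ 0.08970 kg m⁻³.
N² = (g/ρ₀)·Δρ/Δz = g·(Δρ/ρ₀)/Δz = 9.81 × 8.76 × 10⁻⁵ / 112 = 7.6728 × 10⁻⁶ s⁻².
N = √(7.6728 × 10⁻⁶) = 2.7700 × 10⁻³ rad s⁻¹ → T = 2π/N = 2.2683 × 10³ s = 37.805 min ≈ 37.8 min.

37.8 min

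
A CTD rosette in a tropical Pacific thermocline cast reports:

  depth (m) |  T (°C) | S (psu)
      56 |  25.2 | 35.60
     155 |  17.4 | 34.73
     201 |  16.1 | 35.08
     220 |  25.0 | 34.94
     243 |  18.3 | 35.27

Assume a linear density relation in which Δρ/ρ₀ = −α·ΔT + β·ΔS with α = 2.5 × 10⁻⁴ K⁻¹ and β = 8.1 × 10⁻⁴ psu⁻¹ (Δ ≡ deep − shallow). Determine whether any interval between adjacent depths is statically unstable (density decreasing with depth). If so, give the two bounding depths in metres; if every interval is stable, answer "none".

201–220 m

Evaluate Δρ/ρ₀ = −αΔT + βΔS across each adjacent pair:
  56–155 m: −αΔT+βΔS = −(2.5 × 10⁻⁴)(-7.8)+(8.1 × 10⁻⁴)(-0.87) = 1.2 × 10⁻³ → stable
  155–201 m: −αΔT+βΔS = −(2.5 × 10⁻⁴)(-1.3)+(8.1 × 10⁻⁴)(+0.35) = 6.1 × 10⁻⁴ → stable
  201–220 m: −αΔT+βΔS = −(2.5 × 10⁻⁴)(+8.9)+(8.1 × 10⁻⁴)(-0.14) = -2.3 × 10⁻³ → UNSTABLE
  220–243 m: −αΔT+βΔS = −(2.5 × 10⁻⁴)(-6.7)+(8.1 × 10⁻⁴)(+0.33) = 1.9 × 10⁻³ → stable
The 201–220 m interval has Δρ < 0: lighter water underlies denser water.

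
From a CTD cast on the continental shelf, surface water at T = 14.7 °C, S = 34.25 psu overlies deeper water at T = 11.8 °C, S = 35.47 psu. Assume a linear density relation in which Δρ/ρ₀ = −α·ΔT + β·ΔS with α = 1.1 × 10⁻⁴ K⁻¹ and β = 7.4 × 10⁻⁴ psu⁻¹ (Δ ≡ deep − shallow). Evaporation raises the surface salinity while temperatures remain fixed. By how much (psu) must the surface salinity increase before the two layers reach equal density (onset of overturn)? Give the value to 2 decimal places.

1.65 psu

Neutral buoyancy requires −α(T_deep − T_surf) + β(S_deep − S_surf′) = 0.
S_surf′ = S_deep − (α/β)·ΔT = 35.47 − (1.1 × 10⁻⁴/7.4 × 10⁻⁴)·(-2.9) = 35.9011 psu.
Increase required: 35.9011 − 34.25 = 1.6511 psu.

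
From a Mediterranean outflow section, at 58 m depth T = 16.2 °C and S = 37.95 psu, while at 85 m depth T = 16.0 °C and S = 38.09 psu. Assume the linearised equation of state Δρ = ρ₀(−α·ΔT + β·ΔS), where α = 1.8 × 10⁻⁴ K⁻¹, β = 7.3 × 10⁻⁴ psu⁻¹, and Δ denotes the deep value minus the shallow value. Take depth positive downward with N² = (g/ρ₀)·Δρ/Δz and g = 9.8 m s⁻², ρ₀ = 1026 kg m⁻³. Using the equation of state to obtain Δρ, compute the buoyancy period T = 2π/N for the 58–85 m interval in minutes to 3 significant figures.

14.8 min

ΔT = -0.2 K, ΔS = +0.14 psu (deep − shallow).
Δρ/ρ₀ = −αΔT + βΔS = 3.60 × 10⁻⁵ + 1.022 × 10⁻⁴ = 1.382 × 10⁻⁴, so Δρ ≈ 0.1418 kg m⁻³.
N² = (g/ρ₀)·Δρ/Δz = g·(Δρ/ρ₀)/Δz = 9.8 × 1.382 × 10⁻⁴ / 27 = 5.0161 × 10⁻⁵ s⁻².
N = √(5.0161 × 10⁻⁵) = 7.0824 × 10⁻³ rad s⁻¹ → T = 2π/N = 887.15 s = 14.786 min ≈ 14.8 min.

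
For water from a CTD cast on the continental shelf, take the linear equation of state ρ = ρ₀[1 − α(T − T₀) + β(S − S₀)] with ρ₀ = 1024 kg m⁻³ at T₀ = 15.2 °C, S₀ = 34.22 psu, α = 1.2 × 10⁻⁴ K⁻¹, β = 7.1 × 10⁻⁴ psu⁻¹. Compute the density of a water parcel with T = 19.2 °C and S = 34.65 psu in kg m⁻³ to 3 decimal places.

T − T₀ = +4.0 K, S − S₀ = +0.43 psu.
Bracket = 1 − α·(+4.0) + β·(+0.43) = 1 + (-1.747 × 10⁻⁴) = 0.9998253.
ρ = 1024 × 0.9998253 = 1023.821 kg m⁻³.

1023.821 kg m⁻³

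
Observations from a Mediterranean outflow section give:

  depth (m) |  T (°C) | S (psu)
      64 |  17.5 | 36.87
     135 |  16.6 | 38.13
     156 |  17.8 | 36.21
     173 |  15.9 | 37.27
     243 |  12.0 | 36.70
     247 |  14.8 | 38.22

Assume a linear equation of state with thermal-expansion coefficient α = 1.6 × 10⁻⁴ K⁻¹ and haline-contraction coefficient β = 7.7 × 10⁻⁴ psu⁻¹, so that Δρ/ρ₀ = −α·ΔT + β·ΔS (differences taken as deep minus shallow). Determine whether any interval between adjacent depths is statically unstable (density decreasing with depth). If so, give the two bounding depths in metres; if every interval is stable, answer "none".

Evaluate Δρ/ρ₀ = −αΔT + βΔS across each adjacent pair:
  64–135 m: −αΔT+βΔS = −(1.6 × 10⁻⁴)(-0.9)+(7.7 × 10⁻⁴)(+1.26) = 1.1 × 10⁻³ → stable
  135–156 m: −αΔT+βΔS = −(1.6 × 10⁻⁴)(+1.2)+(7.7 × 10⁻⁴)(-1.92) = -1.7 × 10⁻³ → UNSTABLE
  156–173 m: −αΔT+βΔS = −(1.6 × 10⁻⁴)(-1.9)+(7.7 × 10⁻⁴)(+1.06) = 1.1 × 10⁻³ → stable
  173–243 m: −αΔT+βΔS = −(1.6 × 10⁻⁴)(-3.9)+(7.7 × 10⁻⁴)(-0.57) = 1.9 × 10⁻⁴ → stable
  243–247 m: −αΔT+βΔS = −(1.6 × 10⁻⁴)(+2.8)+(7.7 × 10⁻⁴)(+1.52) = 7.2 × 10⁻⁴ → stable
The 135–156 m interval has Δρ < 0: lighter water underlies denser water.

135–156 m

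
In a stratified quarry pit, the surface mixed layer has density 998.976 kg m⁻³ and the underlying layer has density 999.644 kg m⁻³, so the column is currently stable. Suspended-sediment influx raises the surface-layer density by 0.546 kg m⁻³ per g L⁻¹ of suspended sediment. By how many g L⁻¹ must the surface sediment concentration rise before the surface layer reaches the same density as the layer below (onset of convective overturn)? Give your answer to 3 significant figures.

1.22 g L⁻¹

Density deficit of the surface layer: 999.644 − 998.976 = 0.668 kg m⁻³.
Required change = 0.668 / 0.546 = 1.22 g L⁻¹.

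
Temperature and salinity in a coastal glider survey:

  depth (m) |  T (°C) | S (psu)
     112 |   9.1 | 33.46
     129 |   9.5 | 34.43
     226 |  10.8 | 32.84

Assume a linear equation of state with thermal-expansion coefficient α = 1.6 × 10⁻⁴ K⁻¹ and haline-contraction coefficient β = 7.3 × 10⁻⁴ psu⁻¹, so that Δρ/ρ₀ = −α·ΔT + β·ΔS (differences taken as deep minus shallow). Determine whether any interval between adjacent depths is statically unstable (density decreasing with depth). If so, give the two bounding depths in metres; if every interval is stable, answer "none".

129–226 m

Evaluate Δρ/ρ₀ = −αΔT + βΔS across each adjacent pair:
  112–129 m: −αΔT+βΔS = −(1.6 × 10⁻⁴)(+0.4)+(7.3 × 10⁻⁴)(+0.97) = 6.4 × 10⁻⁴ → stable
  129–226 m: −αΔT+βΔS = −(1.6 × 10⁻⁴)(+1.3)+(7.3 × 10⁻⁴)(-1.59) = -1.4 × 10⁻³ → UNSTABLE
The 129–226 m interval has Δρ < 0: lighter water underlies denser water.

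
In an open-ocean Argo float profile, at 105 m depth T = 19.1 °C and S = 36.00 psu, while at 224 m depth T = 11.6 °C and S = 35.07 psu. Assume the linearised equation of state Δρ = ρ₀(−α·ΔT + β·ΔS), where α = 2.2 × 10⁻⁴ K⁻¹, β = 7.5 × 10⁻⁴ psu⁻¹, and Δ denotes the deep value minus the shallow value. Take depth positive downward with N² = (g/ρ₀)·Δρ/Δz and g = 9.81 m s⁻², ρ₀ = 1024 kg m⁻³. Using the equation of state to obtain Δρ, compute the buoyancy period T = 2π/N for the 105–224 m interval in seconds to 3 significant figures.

709 s

ΔT = -7.5 K, ΔS = -0.93 psu (deep − shallow).
Δρ/ρ₀ = −αΔT + βΔS = 1.65 × 10⁻³ − 6.975 × 10⁻⁴ = 9.525 × 10⁻⁴, so Δρ ≈ 0.9754 kg m⁻³.
N² = (g/ρ₀)·Δρ/Δz = g·(Δρ/ρ₀)/Δz = 9.81 × 9.525 × 10⁻⁴ / 119 = 7.8521 × 10⁻⁵ s⁻².
N = √(7.8521 × 10⁻⁵) = 8.8612 × 10⁻³ rad s⁻¹ → T = 2π/N = 709.07 s ≈ 709 s.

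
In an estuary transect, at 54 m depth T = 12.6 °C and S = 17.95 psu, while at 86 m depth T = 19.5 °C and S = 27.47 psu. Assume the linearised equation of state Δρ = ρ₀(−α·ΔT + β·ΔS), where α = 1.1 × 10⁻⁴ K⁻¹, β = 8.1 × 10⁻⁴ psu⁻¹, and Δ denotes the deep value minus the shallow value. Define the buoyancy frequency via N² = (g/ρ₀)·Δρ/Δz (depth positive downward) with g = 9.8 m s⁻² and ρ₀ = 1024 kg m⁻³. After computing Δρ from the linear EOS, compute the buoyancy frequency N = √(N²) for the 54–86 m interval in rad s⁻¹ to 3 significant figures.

ΔT = +6.9 K, ΔS = +9.52 psu (deep − shallow).
Δρ/ρ₀ = −αΔT + βΔS = -7.59 × 10⁻⁴ + 7.7112 × 10⁻³ = 6.9522 × 10⁻³, so Δρ ≈ 7.119 kg m⁻³.
N² = (g/ρ₀)·Δρ/Δz = g·(Δρ/ρ₀)/Δz = 9.8 × 6.9522 × 10⁻³ / 32 = 2.1291 × 10⁻³ s⁻².
N = √(2.1291 × 10⁻³) = 0.046142 rad s⁻¹ ≈ 0.0461 rad s⁻¹.

0.0461 rad s⁻¹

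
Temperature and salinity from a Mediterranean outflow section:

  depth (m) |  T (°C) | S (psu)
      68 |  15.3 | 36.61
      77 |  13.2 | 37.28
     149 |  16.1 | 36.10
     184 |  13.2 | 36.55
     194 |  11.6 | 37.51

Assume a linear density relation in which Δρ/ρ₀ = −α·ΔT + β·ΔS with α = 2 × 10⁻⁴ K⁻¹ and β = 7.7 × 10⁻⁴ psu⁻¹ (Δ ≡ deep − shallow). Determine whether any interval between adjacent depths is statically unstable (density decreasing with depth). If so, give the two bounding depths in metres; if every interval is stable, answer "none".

Evaluate Δρ/ρ₀ = −αΔT + βΔS across each adjacent pair:
  68–77 m: −αΔT+βΔS = −(2 × 10⁻⁴)(-2.1)+(7.7 × 10⁻⁴)(+0.67) = 9.4 × 10⁻⁴ → stable
  77–149 m: −αΔT+βΔS = −(2 × 10⁻⁴)(+2.9)+(7.7 × 10⁻⁴)(-1.18) = -1.5 × 10⁻³ → UNSTABLE
  149–184 m: −αΔT+βΔS = −(2 × 10⁻⁴)(-2.9)+(7.7 × 10⁻⁴)(+0.45) = 9.3 × 10⁻⁴ → stable
  184–194 m: −αΔT+βΔS = −(2 × 10⁻⁴)(-1.6)+(7.7 × 10⁻⁴)(+0.96) = 1.1 × 10⁻³ → stable
The 77–149 m interval has Δρ < 0: lighter water underlies denser water.

77–149 m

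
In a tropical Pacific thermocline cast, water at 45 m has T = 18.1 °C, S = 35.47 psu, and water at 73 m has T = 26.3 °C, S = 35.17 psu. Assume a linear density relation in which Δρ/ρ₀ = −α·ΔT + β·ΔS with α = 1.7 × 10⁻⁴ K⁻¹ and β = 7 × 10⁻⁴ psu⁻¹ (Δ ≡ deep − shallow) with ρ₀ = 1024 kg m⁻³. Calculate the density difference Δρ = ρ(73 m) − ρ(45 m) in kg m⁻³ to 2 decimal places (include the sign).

-1.64 kg m⁻³

ΔT = +8.2 K, ΔS = -0.30 psu (deep − shallow).
Δρ/ρ₀ = −(1.7 × 10⁻⁴)(+8.2) + (7 × 10⁻⁴)(-0.30) = -1.604 × 10⁻³.
Δρ = 1024 × (-1.604 × 10⁻³) = -1.64 kg m⁻³.
Negative Δρ: lighter below, statically unstable.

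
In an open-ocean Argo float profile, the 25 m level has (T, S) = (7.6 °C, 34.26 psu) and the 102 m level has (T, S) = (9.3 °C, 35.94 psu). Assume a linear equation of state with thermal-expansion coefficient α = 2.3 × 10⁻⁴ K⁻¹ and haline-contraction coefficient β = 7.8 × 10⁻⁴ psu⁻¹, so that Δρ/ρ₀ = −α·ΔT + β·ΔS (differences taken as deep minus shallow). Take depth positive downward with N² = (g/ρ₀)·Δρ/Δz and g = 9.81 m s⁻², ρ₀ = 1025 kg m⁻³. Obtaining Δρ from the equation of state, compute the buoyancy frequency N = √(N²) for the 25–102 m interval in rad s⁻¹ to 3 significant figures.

ΔT = +1.7 K, ΔS = +1.68 psu (deep − shallow).
Δρ/ρ₀ = −αΔT + βΔS = -3.91 × 10⁻⁴ + 1.3104 × 10⁻³ = 9.194 × 10⁻⁴, so Δρ ≈ 0.9424 kg m⁻³.
N² = (g/ρ₀)·Δρ/Δz = g·(Δρ/ρ₀)/Δz = 9.81 × 9.194 × 10⁻⁴ / 77 = 1.1713 × 10⁻⁴ s⁻².
N = √(1.1713 × 10⁻⁴) = 0.010823 rad s⁻¹ ≈ 0.0108 rad s⁻¹.

0.0108 rad s⁻¹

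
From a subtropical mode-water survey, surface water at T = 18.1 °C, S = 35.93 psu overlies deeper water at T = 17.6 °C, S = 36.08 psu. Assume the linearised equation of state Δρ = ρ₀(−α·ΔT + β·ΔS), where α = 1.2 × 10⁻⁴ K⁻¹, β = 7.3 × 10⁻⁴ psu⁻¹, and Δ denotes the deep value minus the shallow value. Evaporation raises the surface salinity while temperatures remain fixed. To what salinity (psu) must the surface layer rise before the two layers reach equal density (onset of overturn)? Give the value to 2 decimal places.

Neutral buoyancy requires −α(T_deep − T_surf) + β(S_deep − S_surf′) = 0.
S_surf′ = S_deep − (α/β)·ΔT = 36.08 − (1.2 × 10⁻⁴/7.3 × 10⁻⁴)·(-0.5) = 36.1622 psu.
Increase required: 36.1622 − 35.93 = 0.2322 psu.

36.16 psu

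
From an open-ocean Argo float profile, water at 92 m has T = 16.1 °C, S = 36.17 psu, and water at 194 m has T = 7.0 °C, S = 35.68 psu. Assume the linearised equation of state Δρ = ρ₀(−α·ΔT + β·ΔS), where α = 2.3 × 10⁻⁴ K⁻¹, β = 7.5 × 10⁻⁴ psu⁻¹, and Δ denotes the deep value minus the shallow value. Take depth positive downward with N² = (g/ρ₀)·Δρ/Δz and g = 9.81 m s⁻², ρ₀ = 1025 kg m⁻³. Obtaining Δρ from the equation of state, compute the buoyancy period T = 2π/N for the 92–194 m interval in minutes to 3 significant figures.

ΔT = -9.1 K, ΔS = -0.49 psu (deep − shallow).
Δρ/ρ₀ = −αΔT + βΔS = 2.093 × 10⁻³ − 3.675 × 10⁻⁴ = 1.7255 × 10⁻³, so Δρ ≈ 1.769 kg m⁻³.
N² = (g/ρ₀)·Δρ/Δz = g·(Δρ/ρ₀)/Δz = 9.81 × 1.7255 × 10⁻³ / 102 = 1.6595 × 10⁻⁴ s⁻².
N = √(1.6595 × 10⁻⁴) = 0.012882 rad s⁻¹ → T = 2π/N = 487.75 s = 8.1292 min ≈ 8.13 min.

8.13 min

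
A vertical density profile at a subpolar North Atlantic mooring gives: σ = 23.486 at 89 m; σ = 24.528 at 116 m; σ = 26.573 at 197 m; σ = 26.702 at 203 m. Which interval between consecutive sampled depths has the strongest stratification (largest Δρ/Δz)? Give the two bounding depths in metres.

Compute the density gradient over each adjacent pair:
  89–116 m: Δρ/Δz = 1.042/27 = 0.039 kg m⁻⁴
  116–197 m: Δρ/Δz = 2.045/81 = 0.025 kg m⁻⁴
  197–203 m: Δρ/Δz = 0.129/6 = 0.022 kg m⁻⁴
The largest gradient is in the 89–116 m interval — the pycnocline.

89–116 m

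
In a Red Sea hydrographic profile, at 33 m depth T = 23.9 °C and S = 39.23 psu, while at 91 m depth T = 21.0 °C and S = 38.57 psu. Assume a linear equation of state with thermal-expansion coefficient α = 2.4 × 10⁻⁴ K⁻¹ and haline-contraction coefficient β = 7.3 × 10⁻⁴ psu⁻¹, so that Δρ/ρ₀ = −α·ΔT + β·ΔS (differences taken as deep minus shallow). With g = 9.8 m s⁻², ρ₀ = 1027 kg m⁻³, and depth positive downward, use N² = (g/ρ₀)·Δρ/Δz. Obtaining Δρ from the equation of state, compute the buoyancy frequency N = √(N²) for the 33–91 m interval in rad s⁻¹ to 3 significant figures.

6.02 × 10⁻³ rad s⁻¹

ΔT = -2.9 K, ΔS = -0.66 psu (deep − shallow).
Δρ/ρ₀ = −αΔT + βΔS = 6.96 × 10⁻⁴ − 4.818 × 10⁻⁴ = 2.142 × 10⁻⁴, so Δρ ≈ 0.2200 kg m⁻³.
N² = (g/ρ₀)·Δρ/Δz = g·(Δρ/ρ₀)/Δz = 9.8 × 2.142 × 10⁻⁴ / 58 = 3.6192 × 10⁻⁵ s⁻².
N = √(3.6192 × 10⁻⁵) = 6.0160 × 10⁻³ rad s⁻¹ ≈ 6.02 × 10⁻³ rad s⁻¹.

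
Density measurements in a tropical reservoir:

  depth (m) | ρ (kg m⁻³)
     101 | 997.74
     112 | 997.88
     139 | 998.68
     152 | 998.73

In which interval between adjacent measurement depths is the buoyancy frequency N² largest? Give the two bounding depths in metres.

Compute the density gradient over each adjacent pair:
  101–112 m: Δρ/Δz = 0.14/11 = 0.013 kg m⁻⁴
  112–139 m: Δρ/Δz = 0.80/27 = 0.030 kg m⁻⁴
  139–152 m: Δρ/Δz = 0.05/13 = 3.8 × 10⁻³ kg m⁻⁴
The largest gradient is in the 112–139 m interval — the pycnocline.

112–139 m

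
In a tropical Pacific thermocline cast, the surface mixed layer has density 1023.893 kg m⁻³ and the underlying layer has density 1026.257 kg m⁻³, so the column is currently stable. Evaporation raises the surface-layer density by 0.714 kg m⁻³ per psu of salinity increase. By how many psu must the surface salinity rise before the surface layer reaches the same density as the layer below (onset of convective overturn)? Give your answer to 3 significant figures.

3.31 psu

Density deficit of the surface layer: 1026.257 − 1023.893 = 2.364 kg m⁻³.
Required change = 2.364 / 0.714 = 3.31 psu.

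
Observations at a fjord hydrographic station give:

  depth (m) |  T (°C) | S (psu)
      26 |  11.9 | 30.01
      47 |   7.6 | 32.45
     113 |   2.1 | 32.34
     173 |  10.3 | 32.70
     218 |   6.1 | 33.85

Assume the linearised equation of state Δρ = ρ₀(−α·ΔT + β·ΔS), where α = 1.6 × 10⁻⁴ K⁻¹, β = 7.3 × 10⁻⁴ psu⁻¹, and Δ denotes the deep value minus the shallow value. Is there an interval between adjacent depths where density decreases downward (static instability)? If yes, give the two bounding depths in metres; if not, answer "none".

Evaluate Δρ/ρ₀ = −αΔT + βΔS across each adjacent pair:
  26–47 m: −αΔT+βΔS = −(1.6 × 10⁻⁴)(-4.3)+(7.3 × 10⁻⁴)(+2.44) = 2.5 × 10⁻³ → stable
  47–113 m: −αΔT+βΔS = −(1.6 × 10⁻⁴)(-5.5)+(7.3 × 10⁻⁴)(-0.11) = 8.0 × 10⁻⁴ → stable
  113–173 m: −αΔT+βΔS = −(1.6 × 10⁻⁴)(+8.2)+(7.3 × 10⁻⁴)(+0.36) = -1.0 × 10⁻³ → UNSTABLE
  173–218 m: −αΔT+βΔS = −(1.6 × 10⁻⁴)(-4.2)+(7.3 × 10⁻⁴)(+1.15) = 1.5 × 10⁻³ → stable
The 113–173 m interval has Δρ < 0: lighter water underlies denser water.

113–173 m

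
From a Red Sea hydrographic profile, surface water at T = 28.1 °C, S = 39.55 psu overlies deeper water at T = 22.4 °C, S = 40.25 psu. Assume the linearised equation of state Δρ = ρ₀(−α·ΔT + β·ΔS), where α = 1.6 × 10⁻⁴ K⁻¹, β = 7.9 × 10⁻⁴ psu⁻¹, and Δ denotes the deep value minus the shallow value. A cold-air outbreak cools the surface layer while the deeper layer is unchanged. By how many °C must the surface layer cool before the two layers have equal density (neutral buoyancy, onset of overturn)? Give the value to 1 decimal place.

9.2 °C

Neutral buoyancy requires Δρ = 0, i.e. −α(T_deep − T_surf′) + β(S_deep − S_surf) = 0.
T_surf′ = T_deep − (β/α)·ΔS = 22.4 − (7.9 × 10⁻⁴/1.6 × 10⁻⁴)·(+0.70) = 18.944 °C.
Cooling required: 28.1 − (18.944) = 9.156 °C.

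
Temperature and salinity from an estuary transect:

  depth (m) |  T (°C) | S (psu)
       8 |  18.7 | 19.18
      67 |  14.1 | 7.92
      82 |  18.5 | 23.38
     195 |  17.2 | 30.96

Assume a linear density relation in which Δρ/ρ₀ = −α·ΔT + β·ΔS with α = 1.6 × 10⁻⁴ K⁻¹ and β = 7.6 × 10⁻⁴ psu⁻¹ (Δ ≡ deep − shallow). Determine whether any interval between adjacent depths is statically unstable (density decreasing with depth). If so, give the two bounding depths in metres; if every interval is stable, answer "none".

8–67 m

Evaluate Δρ/ρ₀ = −αΔT + βΔS across each adjacent pair:
  8–67 m: −αΔT+βΔS = −(1.6 × 10⁻⁴)(-4.6)+(7.6 × 10⁻⁴)(-11.26) = -7.8 × 10⁻³ → UNSTABLE
  67–82 m: −αΔT+βΔS = −(1.6 × 10⁻⁴)(+4.4)+(7.6 × 10⁻⁴)(+15.46) = 0.011 → stable
  82–195 m: −αΔT+βΔS = −(1.6 × 10⁻⁴)(-1.3)+(7.6 × 10⁻⁴)(+7.58) = 6.0 × 10⁻³ → stable
The 8–67 m interval has Δρ < 0: lighter water underlies denser water.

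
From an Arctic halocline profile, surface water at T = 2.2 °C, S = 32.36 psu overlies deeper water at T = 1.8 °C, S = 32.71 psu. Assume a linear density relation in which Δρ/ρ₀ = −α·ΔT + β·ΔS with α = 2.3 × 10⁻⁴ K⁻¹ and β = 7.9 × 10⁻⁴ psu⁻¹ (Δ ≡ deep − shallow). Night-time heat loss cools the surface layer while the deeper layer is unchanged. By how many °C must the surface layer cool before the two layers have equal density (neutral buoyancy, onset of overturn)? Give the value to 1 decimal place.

Neutral buoyancy requires Δρ = 0, i.e. −α(T_deep − T_surf′) + β(S_deep − S_surf) = 0.
T_surf′ = T_deep − (β/α)·ΔS = 1.8 − (7.9 × 10⁻⁴/2.3 × 10⁻⁴)·(+0.35) = 0.598 °C.
Cooling required: 2.2 − (0.598) = 1.602 °C.

1.6 °C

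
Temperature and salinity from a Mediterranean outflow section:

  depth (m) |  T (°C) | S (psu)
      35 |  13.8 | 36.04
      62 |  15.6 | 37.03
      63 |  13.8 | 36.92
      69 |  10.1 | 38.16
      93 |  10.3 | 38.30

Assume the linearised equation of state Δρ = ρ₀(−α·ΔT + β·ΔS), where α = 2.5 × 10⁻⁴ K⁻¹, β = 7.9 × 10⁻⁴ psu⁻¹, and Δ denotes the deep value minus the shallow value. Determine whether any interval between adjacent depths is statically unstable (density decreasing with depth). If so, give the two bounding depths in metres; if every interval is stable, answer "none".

none

Evaluate Δρ/ρ₀ = −αΔT + βΔS across each adjacent pair:
  35–62 m: −αΔT+βΔS = −(2.5 × 10⁻⁴)(+1.8)+(7.9 × 10⁻⁴)(+0.99) = 3.3 × 10⁻⁴ → stable
  62–63 m: −αΔT+βΔS = −(2.5 × 10⁻⁴)(-1.8)+(7.9 × 10⁻⁴)(-0.11) = 3.6 × 10⁻⁴ → stable
  63–69 m: −αΔT+βΔS = −(2.5 × 10⁻⁴)(-3.7)+(7.9 × 10⁻⁴)(+1.24) = 1.9 × 10⁻³ → stable
  69–93 m: −αΔT+βΔS = −(2.5 × 10⁻⁴)(+0.2)+(7.9 × 10⁻⁴)(+0.14) = 6.1 × 10⁻⁵ → stable
Every interval has Δρ > 0: the column is stably stratified throughout.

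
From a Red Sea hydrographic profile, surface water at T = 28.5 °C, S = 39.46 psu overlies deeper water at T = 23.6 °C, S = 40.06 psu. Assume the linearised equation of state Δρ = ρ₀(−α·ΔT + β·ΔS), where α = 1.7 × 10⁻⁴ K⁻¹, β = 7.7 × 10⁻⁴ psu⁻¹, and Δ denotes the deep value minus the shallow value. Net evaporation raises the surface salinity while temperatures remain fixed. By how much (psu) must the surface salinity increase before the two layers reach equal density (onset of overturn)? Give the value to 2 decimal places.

Neutral buoyancy requires −α(T_deep − T_surf) + β(S_deep − S_surf′) = 0.
S_surf′ = S_deep − (α/β)·ΔT = 40.06 − (1.7 × 10⁻⁴/7.7 × 10⁻⁴)·(-4.9) = 41.1418 psu.
Increase required: 41.1418 − 39.46 = 1.6818 psu.

1.68 psu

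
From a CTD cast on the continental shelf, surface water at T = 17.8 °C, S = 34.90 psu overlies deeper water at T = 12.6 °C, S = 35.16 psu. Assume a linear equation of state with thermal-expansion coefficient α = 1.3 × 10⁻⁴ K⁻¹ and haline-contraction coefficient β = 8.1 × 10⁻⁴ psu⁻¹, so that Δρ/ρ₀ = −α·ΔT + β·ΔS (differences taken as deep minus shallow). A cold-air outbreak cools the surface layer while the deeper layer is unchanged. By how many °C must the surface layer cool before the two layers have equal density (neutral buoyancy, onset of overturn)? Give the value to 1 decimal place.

6.8 °C

Neutral buoyancy requires Δρ = 0, i.e. −α(T_deep − T_surf′) + β(S_deep − S_surf) = 0.
T_surf′ = T_deep − (β/α)·ΔS = 12.6 − (8.1 × 10⁻⁴/1.3 × 10⁻⁴)·(+0.26) = 10.980 °C.
Cooling required: 17.8 − (10.980) = 6.820 °C.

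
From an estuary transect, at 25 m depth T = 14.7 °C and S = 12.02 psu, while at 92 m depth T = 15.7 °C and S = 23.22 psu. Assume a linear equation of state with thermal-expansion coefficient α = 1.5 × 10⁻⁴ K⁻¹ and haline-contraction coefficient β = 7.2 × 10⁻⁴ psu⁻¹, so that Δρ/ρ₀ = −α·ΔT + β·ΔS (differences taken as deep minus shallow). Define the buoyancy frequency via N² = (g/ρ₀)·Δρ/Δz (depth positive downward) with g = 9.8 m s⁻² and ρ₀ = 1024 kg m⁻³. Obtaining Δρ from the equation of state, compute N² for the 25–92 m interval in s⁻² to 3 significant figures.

ΔT = +1.0 K, ΔS = +11.20 psu (deep − shallow).
Δρ/ρ₀ = −αΔT + βΔS = -1.50 × 10⁻⁴ + 8.064 × 10⁻³ = 7.914 × 10⁻³, so Δρ ≈ 8.104 kg m⁻³.
N² = (g/ρ₀)·Δρ/Δz = g·(Δρ/ρ₀)/Δz = 9.8 × 7.914 × 10⁻³ / 67 = 1.1576 × 10⁻³ s⁻² ≈ 1.16 × 10⁻³ s⁻².

1.16 × 10⁻³ s⁻²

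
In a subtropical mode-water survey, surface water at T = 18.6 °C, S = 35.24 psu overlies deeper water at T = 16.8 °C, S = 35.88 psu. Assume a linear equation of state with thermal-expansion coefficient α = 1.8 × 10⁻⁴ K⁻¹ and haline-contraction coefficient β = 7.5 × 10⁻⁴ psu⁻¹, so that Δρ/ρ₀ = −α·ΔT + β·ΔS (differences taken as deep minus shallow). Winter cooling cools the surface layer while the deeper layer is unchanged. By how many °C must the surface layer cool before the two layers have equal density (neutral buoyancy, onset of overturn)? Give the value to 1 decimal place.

4.5 °C

Neutral buoyancy requires Δρ = 0, i.e. −α(T_deep − T_surf′) + β(S_deep − S_surf) = 0.
T_surf′ = T_deep − (β/α)·ΔS = 16.8 − (7.5 × 10⁻⁴/1.8 × 10⁻⁴)·(+0.64) = 14.133 °C.
Cooling required: 18.6 − (14.133) = 4.467 °C.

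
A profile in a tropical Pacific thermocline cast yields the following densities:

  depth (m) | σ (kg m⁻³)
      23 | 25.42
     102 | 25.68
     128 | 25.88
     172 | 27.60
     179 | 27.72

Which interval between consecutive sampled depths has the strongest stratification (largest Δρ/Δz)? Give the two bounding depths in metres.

128–172 m

Compute the density gradient over each adjacent pair:
  23–102 m: Δρ/Δz = 0.26/79 = 3.3 × 10⁻³ kg m⁻⁴
  102–128 m: Δρ/Δz = 0.20/26 = 7.7 × 10⁻³ kg m⁻⁴
  128–172 m: Δρ/Δz = 1.72/44 = 0.039 kg m⁻⁴
  172–179 m: Δρ/Δz = 0.12/7 = 0.017 kg m⁻⁴
The largest gradient is in the 128–172 m interval — the pycnocline.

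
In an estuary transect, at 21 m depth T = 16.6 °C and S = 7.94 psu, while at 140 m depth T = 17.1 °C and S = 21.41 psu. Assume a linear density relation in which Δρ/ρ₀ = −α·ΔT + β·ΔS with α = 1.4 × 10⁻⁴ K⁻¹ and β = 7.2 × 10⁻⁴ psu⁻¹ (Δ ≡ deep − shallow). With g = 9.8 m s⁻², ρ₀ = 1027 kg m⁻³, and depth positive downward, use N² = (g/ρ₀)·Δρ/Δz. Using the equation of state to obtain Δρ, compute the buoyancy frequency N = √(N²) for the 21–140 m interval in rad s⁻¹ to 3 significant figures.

0.0282 rad s⁻¹

ΔT = +0.5 K, ΔS = +13.47 psu (deep − shallow).
Δρ/ρ₀ = −αΔT + βΔS = -7.00 × 10⁻⁵ + 9.6984 × 10⁻³ = 9.6284 × 10⁻³, so Δρ ≈ 9.888 kg m⁻³.
N² = (g/ρ₀)·Δρ/Δz = g·(Δρ/ρ₀)/Δz = 9.8 × 9.6284 × 10⁻³ / 119 = 7.9293 × 10⁻⁴ s⁻².
N = √(7.9293 × 10⁻⁴) = 0.028159 rad s⁻¹ ≈ 0.0282 rad s⁻¹.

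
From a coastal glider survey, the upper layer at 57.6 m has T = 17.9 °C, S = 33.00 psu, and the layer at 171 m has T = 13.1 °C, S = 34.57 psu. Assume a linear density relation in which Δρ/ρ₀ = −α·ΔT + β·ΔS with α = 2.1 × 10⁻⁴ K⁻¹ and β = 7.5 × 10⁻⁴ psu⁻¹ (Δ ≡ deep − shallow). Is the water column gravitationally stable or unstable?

ΔT = 13.1 − 17.9 = -4.8 K and ΔS = 34.57 − 33.00 = +1.57 psu (deep − shallow).
−αΔT = 1.008 × 10⁻³; βΔS = 1.1775 × 10⁻³; sum Δρ/ρ₀ = 2.1855 × 10⁻³.
Δρ/ρ₀ > 0, so Δρ > 0: deeper water is denser → statically stable.

stable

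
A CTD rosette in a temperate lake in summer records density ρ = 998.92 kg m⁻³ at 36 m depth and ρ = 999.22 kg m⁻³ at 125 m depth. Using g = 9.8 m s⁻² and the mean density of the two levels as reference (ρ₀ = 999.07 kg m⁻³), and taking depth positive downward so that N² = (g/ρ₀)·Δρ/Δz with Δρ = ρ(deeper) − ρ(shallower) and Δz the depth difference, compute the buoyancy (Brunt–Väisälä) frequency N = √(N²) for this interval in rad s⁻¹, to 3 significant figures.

5.75 × 10⁻³ rad s⁻¹

Δρ = 999.22 − 998.92 = 0.30 kg m⁻³ over Δz = 125 − 36 = 89 m.
N² = (9.8/999.07) × (0.30/89) = 3.3064 × 10⁻⁵ s⁻².
N = √(3.3064 × 10⁻⁵) = 5.7501 × 10⁻³ rad s⁻¹ ≈ 5.75 × 10⁻³ rad s⁻¹.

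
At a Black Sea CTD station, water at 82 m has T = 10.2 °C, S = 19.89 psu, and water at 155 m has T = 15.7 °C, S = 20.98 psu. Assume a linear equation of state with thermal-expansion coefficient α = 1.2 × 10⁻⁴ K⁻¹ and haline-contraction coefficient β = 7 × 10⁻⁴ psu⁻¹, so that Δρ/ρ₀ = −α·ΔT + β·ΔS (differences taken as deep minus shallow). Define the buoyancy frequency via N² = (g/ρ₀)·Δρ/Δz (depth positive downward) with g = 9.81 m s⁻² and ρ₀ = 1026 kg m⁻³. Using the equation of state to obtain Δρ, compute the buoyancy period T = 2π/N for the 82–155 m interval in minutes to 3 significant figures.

ΔT = +5.5 K, ΔS = +1.09 psu (deep − shallow).
Δρ/ρ₀ = −αΔT + βΔS = -6.60 × 10⁻⁴ + 7.63 × 10⁻⁴ = 1.03 × 10⁻⁴, so Δρ ≈ 0.1057 kg m⁻³.
N² = (g/ρ₀)·Δρ/Δz = g·(Δρ/ρ₀)/Δz = 9.81 × 1.03 × 10⁻⁴ / 73 = 1.3842 × 10⁻⁵ s⁻².
N = √(1.3842 × 10⁻⁵) = 3.7205 × 10⁻³ rad s⁻¹ → T = 2π/N = 1.6888 × 10³ s = 28.147 min ≈ 28.1 min.

28.1 min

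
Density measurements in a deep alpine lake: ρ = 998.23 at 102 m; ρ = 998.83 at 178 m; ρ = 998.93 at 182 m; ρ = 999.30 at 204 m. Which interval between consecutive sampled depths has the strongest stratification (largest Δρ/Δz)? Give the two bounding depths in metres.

178–182 m

Compute the density gradient over each adjacent pair:
  102–178 m: Δρ/Δz = 0.60/76 = 7.9 × 10⁻³ kg m⁻⁴
  178–182 m: Δρ/Δz = 0.10/4 = 0.025 kg m⁻⁴
  182–204 m: Δρ/Δz = 0.37/22 = 0.017 kg m⁻⁴
The largest gradient is in the 178–182 m interval — the pycnocline.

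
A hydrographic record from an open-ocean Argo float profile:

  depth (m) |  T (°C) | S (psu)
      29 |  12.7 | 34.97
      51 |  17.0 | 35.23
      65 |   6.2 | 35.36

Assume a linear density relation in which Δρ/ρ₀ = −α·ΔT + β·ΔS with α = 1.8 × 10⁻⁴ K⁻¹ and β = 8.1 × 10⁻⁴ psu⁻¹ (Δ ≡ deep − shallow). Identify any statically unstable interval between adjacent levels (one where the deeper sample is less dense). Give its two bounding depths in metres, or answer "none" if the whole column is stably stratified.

29–51 m

Evaluate Δρ/ρ₀ = −αΔT + βΔS across each adjacent pair:
  29–51 m: −αΔT+βΔS = −(1.8 × 10⁻⁴)(+4.3)+(8.1 × 10⁻⁴)(+0.26) = -5.6 × 10⁻⁴ → UNSTABLE
  51–65 m: −αΔT+βΔS = −(1.8 × 10⁻⁴)(-10.8)+(8.1 × 10⁻⁴)(+0.13) = 2.0 × 10⁻³ → stable
The 29–51 m interval has Δρ < 0: lighter water underlies denser water.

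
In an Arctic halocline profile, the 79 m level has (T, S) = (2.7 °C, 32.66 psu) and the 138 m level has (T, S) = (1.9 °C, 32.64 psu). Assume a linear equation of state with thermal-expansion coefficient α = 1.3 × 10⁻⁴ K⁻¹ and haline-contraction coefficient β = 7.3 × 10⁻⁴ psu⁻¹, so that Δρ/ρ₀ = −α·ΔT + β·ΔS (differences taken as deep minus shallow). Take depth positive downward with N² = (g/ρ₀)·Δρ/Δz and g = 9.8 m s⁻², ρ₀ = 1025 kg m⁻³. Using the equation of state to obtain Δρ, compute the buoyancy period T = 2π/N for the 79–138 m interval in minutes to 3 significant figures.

27.2 min

ΔT = -0.8 K, ΔS = -0.02 psu (deep − shallow).
Δρ/ρ₀ = −αΔT + βΔS = 1.04 × 10⁻⁴ − 1.46 × 10⁻⁵ = 8.94 × 10⁻⁵, so Δρ ≈ 0.09163 kg m⁻³.
N² = (g/ρ₀)·Δρ/Δz = g·(Δρ/ρ₀)/Δz = 9.8 × 8.94 × 10⁻⁵ / 59 = 1.4849 × 10⁻⁵ s⁻².
N = √(1.4849 × 10⁻⁵) = 3.8534 × 10⁻³ rad s⁻¹ → T = 2π/N = 1.6306 × 10³ s = 27.177 min ≈ 27.2 min.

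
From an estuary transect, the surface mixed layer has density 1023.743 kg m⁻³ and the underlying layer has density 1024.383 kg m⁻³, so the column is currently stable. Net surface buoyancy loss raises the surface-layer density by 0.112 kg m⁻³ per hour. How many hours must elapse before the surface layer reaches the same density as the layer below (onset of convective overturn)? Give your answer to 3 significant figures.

Density deficit of the surface layer: 1024.383 − 1023.743 = 0.64 kg m⁻³.
Required change = 0.64 / 0.112 = 5.71 hours.

5.71 hours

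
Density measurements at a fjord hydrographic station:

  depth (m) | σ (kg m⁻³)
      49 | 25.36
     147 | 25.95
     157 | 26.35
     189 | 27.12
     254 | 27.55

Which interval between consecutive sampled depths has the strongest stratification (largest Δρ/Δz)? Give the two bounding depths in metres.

Compute the density gradient over each adjacent pair:
  49–147 m: Δρ/Δz = 0.59/98 = 6.0 × 10⁻³ kg m⁻⁴
  147–157 m: Δρ/Δz = 0.40/10 = 0.040 kg m⁻⁴
  157–189 m: Δρ/Δz = 0.77/32 = 0.024 kg m⁻⁴
  189–254 m: Δρ/Δz = 0.43/65 = 6.6 × 10⁻³ kg m⁻⁴
The largest gradient is in the 147–157 m interval — the pycnocline.

147–157 m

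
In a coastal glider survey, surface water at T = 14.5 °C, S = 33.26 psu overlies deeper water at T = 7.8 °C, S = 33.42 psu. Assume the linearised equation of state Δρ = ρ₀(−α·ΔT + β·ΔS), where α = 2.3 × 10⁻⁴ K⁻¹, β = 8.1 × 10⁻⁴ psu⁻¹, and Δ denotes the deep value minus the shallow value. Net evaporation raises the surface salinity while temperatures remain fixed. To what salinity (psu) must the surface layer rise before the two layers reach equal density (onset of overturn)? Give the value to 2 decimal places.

Neutral buoyancy requires −α(T_deep − T_surf) + β(S_deep − S_surf′) = 0.
S_surf′ = S_deep − (α/β)·ΔT = 33.42 − (2.3 × 10⁻⁴/8.1 × 10⁻⁴)·(-6.7) = 35.3225 psu.
Increase required: 35.3225 − 33.26 = 2.0625 psu.

35.32 psu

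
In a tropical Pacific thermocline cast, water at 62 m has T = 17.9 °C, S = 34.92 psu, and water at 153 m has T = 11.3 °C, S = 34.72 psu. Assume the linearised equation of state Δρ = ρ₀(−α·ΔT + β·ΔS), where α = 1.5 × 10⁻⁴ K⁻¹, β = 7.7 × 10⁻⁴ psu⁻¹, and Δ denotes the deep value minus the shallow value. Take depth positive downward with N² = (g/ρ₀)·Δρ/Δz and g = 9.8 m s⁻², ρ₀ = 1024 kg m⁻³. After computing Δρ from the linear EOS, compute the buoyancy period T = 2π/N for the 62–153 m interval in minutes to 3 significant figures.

11.0 min

ΔT = -6.6 K, ΔS = -0.20 psu (deep − shallow).
Δρ/ρ₀ = −αΔT + βΔS = 9.90 × 10⁻⁴ − 1.54 × 10⁻⁴ = 8.36 × 10⁻⁴, so Δρ ≈ 0.8561 kg m⁻³.
N² = (g/ρ₀)·Δρ/Δz = g·(Δρ/ρ₀)/Δz = 9.8 × 8.36 × 10⁻⁴ / 91 = 9.0031 × 10⁻⁵ s⁻².
N = √(9.0031 × 10⁻⁵) = 9.4885 × 10⁻³ rad s⁻¹ → T = 2π/N = 662.19 s = 11.037 min ≈ 11.0 min.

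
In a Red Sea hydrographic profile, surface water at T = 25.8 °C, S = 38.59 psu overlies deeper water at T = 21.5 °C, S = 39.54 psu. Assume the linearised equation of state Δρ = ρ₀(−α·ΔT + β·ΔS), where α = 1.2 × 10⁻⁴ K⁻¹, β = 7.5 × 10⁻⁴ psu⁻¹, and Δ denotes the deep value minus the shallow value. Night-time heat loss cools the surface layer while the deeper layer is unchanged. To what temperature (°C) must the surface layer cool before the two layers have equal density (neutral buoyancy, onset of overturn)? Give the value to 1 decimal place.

15.6 °C

Neutral buoyancy requires Δρ = 0, i.e. −α(T_deep − T_surf′) + β(S_deep − S_surf) = 0.
T_surf′ = T_deep − (β/α)·ΔS = 21.5 − (7.5 × 10⁻⁴/1.2 × 10⁻⁴)·(+0.95) = 15.562 °C.
Cooling required: 25.8 − (15.562) = 10.238 °C.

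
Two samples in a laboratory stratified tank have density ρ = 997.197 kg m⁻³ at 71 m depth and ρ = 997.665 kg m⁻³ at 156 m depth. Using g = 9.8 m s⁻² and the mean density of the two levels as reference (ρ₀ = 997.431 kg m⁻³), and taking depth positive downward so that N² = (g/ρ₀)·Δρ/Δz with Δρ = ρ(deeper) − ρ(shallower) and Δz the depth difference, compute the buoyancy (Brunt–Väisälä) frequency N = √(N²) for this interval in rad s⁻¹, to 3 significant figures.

Δρ = 997.665 − 997.197 = 0.468 kg m⁻³ over Δz = 156 − 71 = 85 m.
N² = (9.8/997.431) × (0.468/85) = 5.4097 × 10⁻⁵ s⁻².
N = √(5.4097 × 10⁻⁵) = 7.3551 × 10⁻³ rad s⁻¹ ≈ 7.36 × 10⁻³ rad s⁻¹.

7.36 × 10⁻³ rad s⁻¹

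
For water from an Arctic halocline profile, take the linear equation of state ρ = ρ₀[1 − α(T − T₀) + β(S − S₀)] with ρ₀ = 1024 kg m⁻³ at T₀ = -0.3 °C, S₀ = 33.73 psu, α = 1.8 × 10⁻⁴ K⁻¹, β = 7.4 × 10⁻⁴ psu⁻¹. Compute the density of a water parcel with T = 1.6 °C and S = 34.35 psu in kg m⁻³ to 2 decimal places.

1024.12 kg m⁻³

T − T₀ = +1.9 K, S − S₀ = +0.62 psu.
Bracket = 1 − α·(+1.9) + β·(+0.62) = 1 + (1.168 × 10⁻⁴) = 1.0001168.
ρ = 1024 × 1.0001168 = 1024.12 kg m⁻³.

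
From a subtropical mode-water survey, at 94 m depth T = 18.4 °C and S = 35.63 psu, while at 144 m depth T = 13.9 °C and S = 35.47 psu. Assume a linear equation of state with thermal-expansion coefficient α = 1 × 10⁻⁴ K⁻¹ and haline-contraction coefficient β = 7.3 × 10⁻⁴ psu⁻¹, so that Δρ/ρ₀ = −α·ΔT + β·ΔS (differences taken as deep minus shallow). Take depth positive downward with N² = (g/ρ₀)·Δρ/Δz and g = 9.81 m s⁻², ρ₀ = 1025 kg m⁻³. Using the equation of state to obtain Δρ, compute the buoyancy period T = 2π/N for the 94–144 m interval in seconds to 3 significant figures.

777 s

ΔT = -4.5 K, ΔS = -0.16 psu (deep − shallow).
Δρ/ρ₀ = −αΔT + βΔS = 4.50 × 10⁻⁴ − 1.168 × 10⁻⁴ = 3.332 × 10⁻⁴, so Δρ ≈ 0.3415 kg m⁻³.
N² = (g/ρ₀)·Δρ/Δz = g·(Δρ/ρ₀)/Δz = 9.81 × 3.332 × 10⁻⁴ / 50 = 6.5374 × 10⁻⁵ s⁻².
N = √(6.5374 × 10⁻⁵) = 8.0854 × 10⁻³ rad s⁻¹ → T = 2π/N = 777.10 s ≈ 777 s.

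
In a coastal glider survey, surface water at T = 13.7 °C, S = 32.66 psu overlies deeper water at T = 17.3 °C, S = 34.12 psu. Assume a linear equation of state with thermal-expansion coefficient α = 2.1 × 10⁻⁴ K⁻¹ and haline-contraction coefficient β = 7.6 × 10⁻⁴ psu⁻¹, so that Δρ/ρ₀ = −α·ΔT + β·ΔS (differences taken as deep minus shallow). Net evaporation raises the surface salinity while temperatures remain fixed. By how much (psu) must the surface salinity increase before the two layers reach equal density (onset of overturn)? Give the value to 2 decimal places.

0.47 psu

Neutral buoyancy requires −α(T_deep − T_surf) + β(S_deep − S_surf′) = 0.
S_surf′ = S_deep − (α/β)·ΔT = 34.12 − (2.1 × 10⁻⁴/7.6 × 10⁻⁴)·(+3.6) = 33.1253 psu.
Increase required: 33.1253 − 32.66 = 0.4653 psu.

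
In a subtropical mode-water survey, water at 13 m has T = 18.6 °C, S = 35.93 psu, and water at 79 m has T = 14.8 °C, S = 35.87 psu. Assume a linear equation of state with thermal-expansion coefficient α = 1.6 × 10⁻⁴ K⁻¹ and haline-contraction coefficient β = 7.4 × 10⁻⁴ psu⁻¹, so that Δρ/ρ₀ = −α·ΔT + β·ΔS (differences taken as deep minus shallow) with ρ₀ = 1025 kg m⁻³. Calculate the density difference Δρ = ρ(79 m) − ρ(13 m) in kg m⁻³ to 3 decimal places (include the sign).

ΔT = -3.8 K, ΔS = -0.06 psu (deep − shallow).
Δρ/ρ₀ = −(1.6 × 10⁻⁴)(-3.8) + (7.4 × 10⁻⁴)(-0.06) = 5.636 × 10⁻⁴.
Δρ = 1025 × (5.636 × 10⁻⁴) = +0.578 kg m⁻³.
Positive Δρ: denser below, stable.

+0.578 kg m⁻³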